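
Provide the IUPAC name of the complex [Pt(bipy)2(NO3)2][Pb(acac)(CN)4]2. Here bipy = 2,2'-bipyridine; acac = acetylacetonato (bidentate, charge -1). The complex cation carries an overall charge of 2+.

bis(2,2'-bipyridine)dinitratoplatinum(IV) (acetylacetonato)tetracyanoplumbate(IV)

Both ions are complex: the cation is named first with the plain metal name, the anion second with the -ate form; each ion's ligands are alphabetised independently.
The complex cation is given as 2+; its ligand charges sum to -2, so Pt = +4.
With 2 anions per cation, each anion must be 2/2 = 1−.
Anion: ligand charges sum to -5; for the ion to be 1−, Pb = +4.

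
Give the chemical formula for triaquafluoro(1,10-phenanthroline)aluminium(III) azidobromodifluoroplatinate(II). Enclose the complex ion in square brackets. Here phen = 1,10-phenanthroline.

[AlF(H2O)3(phen)][PtBrF2(N3)]

Cation [Al…]: ligand charges -1, Al(III) ⇒ ion charge 2+.
Anion [Pt…]: ligand charges -4, Pt(II) ⇒ ion charge 2−.
One 2+ cation balances one 2− anion.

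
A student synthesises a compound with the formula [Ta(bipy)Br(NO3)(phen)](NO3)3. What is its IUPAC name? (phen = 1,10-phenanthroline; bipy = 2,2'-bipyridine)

The 3 nitrate counter-ions carry a total charge of -3, so each complex ion is 3+.
Ligand charges: 1×nitrato (-1 each), 1×1,10-phenanthroline (neutral), 1×bromo (-1 each), 1×2,2'-bipyridine (neutral); total -2. So Ta + (-2) = 3+, giving Ta = +5.
Ligands are named alphabetically: bipyridine before bromo before nitrato before phenanthroline.

(2,2'-bipyridine)bromonitrato(1,10-phenanthroline)tantalum(V) nitrate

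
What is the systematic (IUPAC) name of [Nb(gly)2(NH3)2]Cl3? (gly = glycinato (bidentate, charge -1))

diamminebis(glycinato)niobium(V) chloride

The 3 chloride counter-ions carry a total charge of -3, so each complex ion is 3+.
Ligand charges: 2×glycinato (-1 each), 2×ammine (neutral); total -2. So Nb + (-2) = 3+, giving Nb = +5.
Ligands are named alphabetically: ammine before glycinato.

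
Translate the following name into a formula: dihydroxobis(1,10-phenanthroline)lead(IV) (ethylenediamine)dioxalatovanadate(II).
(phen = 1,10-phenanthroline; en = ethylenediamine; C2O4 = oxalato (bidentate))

[Pb(OH)2(phen)2][V(C2O4)2(en)]

Cation [Pb…]: ligand charges -2, Pb(IV) ⇒ ion charge 2+.
Anion [V…]: ligand charges -4, V(II) ⇒ ion charge 2−.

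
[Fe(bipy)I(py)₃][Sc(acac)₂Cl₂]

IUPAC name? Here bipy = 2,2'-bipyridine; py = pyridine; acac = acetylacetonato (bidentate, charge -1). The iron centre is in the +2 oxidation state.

(2,2'-bipyridine)iodotris(pyridine)iron(II) bis(acetylacetonato)dichloroscandate(III)

Both ions are complex: the cation is named first with the plain metal name, the anion second with the -ate form; each ion's ligands are alphabetised independently.
Fe is given as +2; the cation's ligand charges sum to -1, so the complex cation is 1+.
A 1:1 salt means the anion carries the equal and opposite charge, 1−.
Anion: ligand charges sum to -4; for the ion to be 1−, Sc = +3.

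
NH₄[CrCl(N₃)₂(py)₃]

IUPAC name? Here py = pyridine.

ammonium diazidochlorotris(pyridine)chromate(II)

The 1 ammonium counter-ion carries a total charge of +1, so each complex ion is 1−.
Ligand charges: 1×chloro (-1 each), 2×azido (-1 each), 3×pyridine (neutral); total -3. So Cr + (-3) = 1−, giving Cr = +2.
The complex ion is anionic, so chromium takes the -ate form chromate(II).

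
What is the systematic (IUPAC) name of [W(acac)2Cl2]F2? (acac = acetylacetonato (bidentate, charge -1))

The 2 fluoride counter-ions carry a total charge of -2, so each complex ion is 2+.
Ligand charges: 2×acetylacetonato (-1 each), 2×chloro (-1 each); total -4. So W + (-4) = 2+, giving W = +6.
Ligands are named alphabetically: acetylacetonato before chloro.

bis(acetylacetonato)dichlorotungsten(VI) fluoride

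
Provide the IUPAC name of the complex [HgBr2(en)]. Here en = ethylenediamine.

dibromo(ethylenediamine)mercury(II)

There is no counter-ion, so the complex is neutral overall.
Ligand charges: 2×bromo (-1 each), 1×ethylenediamine (neutral); total -2. So Hg + (-2) = 0, giving Hg = +2.
Ligands are named alphabetically: bromo before ethylenediamine.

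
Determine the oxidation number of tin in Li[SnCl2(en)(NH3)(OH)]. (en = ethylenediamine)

1 lithium outside the brackets (+1 each) → the complex ion is 1−.
Ligand charges: 2×Cl = -2; 1×en neutral; 1×NH3 neutral; 1×OH = -1; sum -3.
Sn + (-3) = 1− ⇒ Sn is +2.

+2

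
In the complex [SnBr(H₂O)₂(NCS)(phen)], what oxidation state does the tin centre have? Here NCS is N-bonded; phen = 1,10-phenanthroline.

+2

No counter-ion: the bracketed complex is neutral.
Ligand charges: 2×H2O neutral; 1×NCS = -1; 1×Br = -1; 1×phen neutral; sum -2.
Sn + (-2) = 0 ⇒ Sn is +2.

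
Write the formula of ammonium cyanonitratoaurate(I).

NH4[Au(CN)(NO3)]

Ligands: 1 cyano (CN, -1), 1 nitrato (NO3, -1). Ligand charge sum = -2.
With Au in oxidation state +1, the complex ion is [Au...]^1−.
Charge balance with ammonium (+1) requires 1 complex ion per 1 ammonium.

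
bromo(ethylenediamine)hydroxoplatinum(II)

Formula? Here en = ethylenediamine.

[PtBr(en)(OH)]

Ligands: 1 bromo (Br, -1), 1 hydroxo (OH, -1), 1 ethylenediamine (en, neutral). Ligand charge sum = -2.
With Pt in oxidation state +2, the complex ion is [Pt...].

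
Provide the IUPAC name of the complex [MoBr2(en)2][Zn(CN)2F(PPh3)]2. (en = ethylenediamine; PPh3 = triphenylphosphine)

dibromobis(ethylenediamine)molybdenum(IV) dicyanofluoro(triphenylphosphine)zincate(II)

Both ions are complex: the cation is named first with the plain metal name, the anion second with the -ate form; each ion's ligands are alphabetised independently.
Zinc is always +2 in its complexes; the anion's ligand charges sum to -3, so the complex anion is 1−.
With 2 anions per cation, the cation must be 2×1 = 2+.
Cation: ligand charges sum to -2; for the ion to be 2+, Mo = +4.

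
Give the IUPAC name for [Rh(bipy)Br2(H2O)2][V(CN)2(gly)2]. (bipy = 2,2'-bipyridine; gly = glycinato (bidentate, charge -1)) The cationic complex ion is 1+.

Both ions are complex: the cation is named first with the plain metal name, the anion second with the -ate form; each ion's ligands are alphabetised independently.
The complex cation is given as 1+; its ligand charges sum to -2, so Rh = +3.
A 1:1 salt means the anion carries the equal and opposite charge, 1−.
Anion: ligand charges sum to -4; for the ion to be 1−, V = +3.

diaqua(2,2'-bipyridine)dibromorhodium(III) dicyanobis(glycinato)vanadate(III)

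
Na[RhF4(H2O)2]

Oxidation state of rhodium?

+3

1 sodium outside the brackets (+1 each) → the complex ion is 1−.
Ligand charges: 4×F = -4; 2×H2O neutral; sum -4.
Rh + (-4) = 1− ⇒ Rh is +3.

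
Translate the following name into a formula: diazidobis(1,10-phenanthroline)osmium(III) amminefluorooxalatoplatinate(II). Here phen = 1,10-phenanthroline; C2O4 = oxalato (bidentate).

Cation [Os…]: ligand charges -2, Os(III) ⇒ ion charge 1+.
Anion [Pt…]: ligand charges -3, Pt(II) ⇒ ion charge 1−.
One 1+ cation balances one 1− anion.

[Os(N3)2(phen)2][Pt(C2O4)F(NH3)]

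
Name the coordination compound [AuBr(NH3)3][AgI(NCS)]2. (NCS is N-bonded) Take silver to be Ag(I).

triamminebromogold(III) iodoisothiocyanatoargentate(I)

Ag is given as +1; the anion's ligand charges sum to -2, so the complex anion is 1−.
With 2 anions per cation, the cation must be 2×1 = 2+.
Cation: ligand charges sum to -1; for the ion to be 2+, Au = +3.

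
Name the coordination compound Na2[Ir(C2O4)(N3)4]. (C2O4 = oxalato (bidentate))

sodium tetraazidooxalatoiridate(IV)

The 2 sodium counter-ions carry a total charge of +2, so each complex ion is 2−.
Ligand charges: 1×oxalato (-2 each), 4×azido (-1 each); total -6. So Ir + (-6) = 2−, giving Ir = +4.
Ligands are named alphabetically: azido before oxalato.
The complex ion is anionic, so iridium takes the -ate form iridate(IV).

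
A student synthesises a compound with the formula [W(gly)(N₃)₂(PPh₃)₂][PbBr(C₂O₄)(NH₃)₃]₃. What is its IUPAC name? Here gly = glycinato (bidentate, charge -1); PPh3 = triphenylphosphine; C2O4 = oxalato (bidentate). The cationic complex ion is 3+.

Both ions are complex: the cation is named first with the plain metal name, the anion second with the -ate form; each ion's ligands are alphabetised independently.
The complex cation is given as 3+; its ligand charges sum to -3, so W = +6.
With 3 anions per cation, each anion must be 3/3 = 1−.
Anion: ligand charges sum to -3; for the ion to be 1−, Pb = +2.

diazido(glycinato)bis(triphenylphosphine)tungsten(VI) triamminebromooxalatoplumbate(II)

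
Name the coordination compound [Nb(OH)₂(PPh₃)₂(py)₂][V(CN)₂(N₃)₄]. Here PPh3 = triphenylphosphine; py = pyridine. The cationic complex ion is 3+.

The complex cation is given as 3+; its ligand charges sum to -2, so Nb = +5.
A 1:1 salt means the anion carries the equal and opposite charge, 3−.
Anion: ligand charges sum to -6; for the ion to be 3−, V = +3.

dihydroxobis(pyridine)bis(triphenylphosphine)niobium(V) tetraazidodicyanovanadate(III)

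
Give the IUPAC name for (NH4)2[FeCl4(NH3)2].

ammonium diamminetetrachloroferrate(II)

The 2 ammonium counter-ions carry a total charge of +2, so each complex ion is 2−.
Ligand charges: 2×ammine (neutral), 4×chloro (-1 each); total -4. So Fe + (-4) = 2−, giving Fe = +2.
Ligands are named alphabetically: ammine before chloro.
The complex ion is anionic, so iron takes the -ate form ferrate(II).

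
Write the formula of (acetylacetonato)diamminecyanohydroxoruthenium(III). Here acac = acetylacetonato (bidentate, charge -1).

[Ru(acac)(CN)(NH3)2(OH)]

Ligands: 2 ammine (NH3, neutral), 1 hydroxo (OH, -1), 1 cyano (CN, -1), 1 acetylacetonato (acac, -1). Ligand charge sum = -3.
With Ru in oxidation state +3, the complex ion is [Ru...].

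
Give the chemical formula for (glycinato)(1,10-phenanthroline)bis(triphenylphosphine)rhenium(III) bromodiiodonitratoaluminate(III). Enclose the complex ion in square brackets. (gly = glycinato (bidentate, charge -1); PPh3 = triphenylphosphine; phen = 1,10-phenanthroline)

[Re(gly)(phen)(PPh3)2][AlBrI2(NO3)]2

Cation [Re…]: ligand charges -1, Re(III) ⇒ ion charge 2+.
Anion [Al…]: ligand charges -4, Al(III) ⇒ ion charge 1−.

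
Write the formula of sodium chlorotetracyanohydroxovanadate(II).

Ligands: 1 hydroxo (OH, -1), 4 cyano (CN, -1), 1 chloro (Cl, -1). Ligand charge sum = -6.
With V in oxidation state +2, the complex ion is [V...]^4−.
Charge balance with sodium (+1) requires 1 complex ion per 4 sodium.

Na4[VCl(CN)4(OH)]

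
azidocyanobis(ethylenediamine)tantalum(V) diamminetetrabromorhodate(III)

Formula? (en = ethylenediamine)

[Ta(CN)(en)2(N3)][RhBr4(NH3)2]3

Cation [Ta…]: ligand charges -2, Ta(V) ⇒ ion charge 3+.
Anion [Rh…]: ligand charges -4, Rh(III) ⇒ ion charge 1−.
One 3+ cation requires 3 of the 1− anion.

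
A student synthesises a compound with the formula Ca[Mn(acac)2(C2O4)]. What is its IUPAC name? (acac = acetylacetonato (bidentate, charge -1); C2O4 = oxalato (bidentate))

calcium bis(acetylacetonato)oxalatomanganate(II)

The 1 calcium counter-ion carries a total charge of +2, so each complex ion is 2−.
Ligand charges: 2×acetylacetonato (-1 each), 1×oxalato (-2 each); total -4. So Mn + (-4) = 2−, giving Mn = +2.
Ligands are named alphabetically: acetylacetonato before oxalato.
The complex ion is anionic, so manganese takes the -ate form manganate(II).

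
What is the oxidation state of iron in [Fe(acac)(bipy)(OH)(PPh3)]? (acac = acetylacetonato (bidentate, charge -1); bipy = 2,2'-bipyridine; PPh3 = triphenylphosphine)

+2

No counter-ion: the bracketed complex is neutral.
Ligand charges: 1×acac = -1; 1×bipy neutral; 1×PPh3 neutral; 1×OH = -1; sum -2.
Fe + (-2) = 0 ⇒ Fe is +2.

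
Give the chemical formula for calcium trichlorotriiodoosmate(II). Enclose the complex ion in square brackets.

Ligands: 3 iodo (I, -1), 3 chloro (Cl, -1). Ligand charge sum = -6.
Charge balance with calcium (+2) requires 1 complex ion per 2 calcium.

Ca2[OsCl3I3]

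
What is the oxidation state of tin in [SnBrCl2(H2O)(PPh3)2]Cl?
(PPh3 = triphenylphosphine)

1 chloride outside the brackets (-1 each) → the complex ion is 1+.
Ligand charges: 2×PPh3 neutral; 2×Cl = -2; 1×Br = -1; 1×H2O neutral; sum -3.
Sn + (-3) = 1+ ⇒ Sn is +4.

+4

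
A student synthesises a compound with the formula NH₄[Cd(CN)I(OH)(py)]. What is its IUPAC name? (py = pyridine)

ammonium cyanohydroxoiodo(pyridine)cadmate(II)

The 1 ammonium counter-ion carries a total charge of +1, so each complex ion is 1−.
Ligand charges: 1×cyano (-1 each), 1×hydroxo (-1 each), 1×iodo (-1 each), 1×pyridine (neutral); total -3. So Cd + (-3) = 1−, giving Cd = +2.
The complex ion is anionic, so cadmium takes the -ate form cadmate(II).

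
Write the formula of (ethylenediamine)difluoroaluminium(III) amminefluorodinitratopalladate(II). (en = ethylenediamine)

[Al(en)F2][PdF(NH3)(NO3)2]

Cation [Al…]: ligand charges -2, Al(III) ⇒ ion charge 1+.
Anion [Pd…]: ligand charges -3, Pd(II) ⇒ ion charge 1−.
One 1+ cation balances one 1− anion.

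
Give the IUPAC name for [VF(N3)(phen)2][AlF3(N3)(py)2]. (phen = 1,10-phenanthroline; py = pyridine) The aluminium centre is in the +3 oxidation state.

Al is given as +3; the anion's ligand charges sum to -4, so the complex anion is 1−.
A 1:1 salt means the cation carries the equal and opposite charge, 1+.
Cation: ligand charges sum to -2; for the ion to be 1+, V = +3.

azidofluorobis(1,10-phenanthroline)vanadium(III) azidotrifluorobis(pyridine)aluminate(III)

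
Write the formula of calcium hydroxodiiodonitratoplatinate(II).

Ca[PtI2(NO3)(OH)]

Ligands: 2 iodo (I, -1), 1 hydroxo (OH, -1), 1 nitrato (NO3, -1). Ligand charge sum = -4.
With Pt in oxidation state +2, the complex ion is [Pt...]^2−.
Charge balance with calcium (+2) requires 1 complex ion per 1 calcium.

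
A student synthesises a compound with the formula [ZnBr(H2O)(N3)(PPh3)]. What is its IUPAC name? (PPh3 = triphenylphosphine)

aquaazidobromo(triphenylphosphine)zinc(II)

There is no counter-ion, so the complex is neutral overall.
Ligand charges: 1×aqua (neutral), 1×azido (-1 each), 1×triphenylphosphine (neutral), 1×bromo (-1 each); total -2. So Zn + (-2) = 0, giving Zn = +2.
Ligands are named alphabetically: aqua before azido before bromo before triphenylphosphine.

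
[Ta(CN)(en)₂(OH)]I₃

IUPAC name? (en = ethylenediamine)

The 3 iodide counter-ions carry a total charge of -3, so each complex ion is 3+.
Ligand charges: 1×hydroxo (-1 each), 2×ethylenediamine (neutral), 1×cyano (-1 each); total -2. So Ta + (-2) = 3+, giving Ta = +5.
Ligands are named alphabetically: cyano before ethylenediamine before hydroxo.

cyanobis(ethylenediamine)hydroxotantalum(V) iodide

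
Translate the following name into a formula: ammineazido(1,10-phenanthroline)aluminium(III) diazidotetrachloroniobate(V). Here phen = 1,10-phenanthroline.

[Al(N3)(NH3)(phen)][NbCl4(N3)2]2

Cation [Al…]: ligand charges -1, Al(III) ⇒ ion charge 2+.
Anion [Nb…]: ligand charges -6, Nb(V) ⇒ ion charge 1−.
One 2+ cation requires 2 of the 1− anion.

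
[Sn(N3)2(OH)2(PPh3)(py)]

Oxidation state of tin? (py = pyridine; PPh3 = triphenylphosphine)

+4

No counter-ion: the bracketed complex is neutral.
Ligand charges: 1×py neutral; 2×N3 = -2; 1×PPh3 neutral; 2×OH = -2; sum -4.
Sn + (-4) = 0 ⇒ Sn is +4.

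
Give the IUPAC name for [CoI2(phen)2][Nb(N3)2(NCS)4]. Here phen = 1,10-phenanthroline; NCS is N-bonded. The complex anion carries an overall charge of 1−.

Both ions are complex: the cation is named first with the plain metal name, the anion second with the -ate form; each ion's ligands are alphabetised independently.
The complex anion is given as 1−; its ligand charges sum to -6, so Nb = +5.
A 1:1 salt means the cation carries the equal and opposite charge, 1+.
Cation: ligand charges sum to -2; for the ion to be 1+, Co = +3.

diiodobis(1,10-phenanthroline)cobalt(III) diazidotetraisothiocyanatoniobate(V)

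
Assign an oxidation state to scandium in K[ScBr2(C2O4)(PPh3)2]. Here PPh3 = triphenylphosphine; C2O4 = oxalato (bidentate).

1 potassium outside the brackets (+1 each) → the complex ion is 1−.
Ligand charges: 2×PPh3 neutral; 1×C2O4 = -2; 2×Br = -2; sum -4.
Sc + (-4) = 1− ⇒ Sc is +3.

+3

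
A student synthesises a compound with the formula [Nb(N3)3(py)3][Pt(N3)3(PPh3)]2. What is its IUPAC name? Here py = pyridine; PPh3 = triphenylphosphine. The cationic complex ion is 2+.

triazidotris(pyridine)niobium(V) triazido(triphenylphosphine)platinate(II)

The complex cation is given as 2+; its ligand charges sum to -3, so Nb = +5.
With 2 anions per cation, each anion must be 2/2 = 1−.
Anion: ligand charges sum to -3; for the ion to be 1−, Pt = +2.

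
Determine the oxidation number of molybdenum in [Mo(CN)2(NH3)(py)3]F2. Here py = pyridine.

+4

2 fluoride outside the brackets (-1 each) → the complex ion is 2+.
Ligand charges: 1×NH3 neutral; 2×CN = -2; 3×py neutral; sum -2.
Mo + (-2) = 2+ ⇒ Mo is +4.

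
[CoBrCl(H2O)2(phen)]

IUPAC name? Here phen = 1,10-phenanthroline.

diaquabromochloro(1,10-phenanthroline)cobalt(II)

There is no counter-ion, so the complex is neutral overall.
Ligand charges: 1×1,10-phenanthroline (neutral), 1×bromo (-1 each), 2×aqua (neutral), 1×chloro (-1 each); total -2. So Co + (-2) = 0, giving Co = +2.
Ligands are named alphabetically: aqua before bromo before chloro before phenanthroline.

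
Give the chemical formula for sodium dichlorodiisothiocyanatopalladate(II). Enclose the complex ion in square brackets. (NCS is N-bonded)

Ligands: 2 isothiocyanato (NCS, -1), 2 chloro (Cl, -1). Ligand charge sum = -4.
With Pd in oxidation state +2, the complex ion is [Pd...]^2−.
Charge balance with sodium (+1) requires 1 complex ion per 2 sodium.

Na2[PdCl2(NCS)2]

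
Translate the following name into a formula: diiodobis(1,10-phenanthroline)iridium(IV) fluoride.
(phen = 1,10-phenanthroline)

[IrI2(phen)2]F2

Ligands: 2 1,10-phenanthroline (phen, neutral), 2 iodo (I, -1). Ligand charge sum = -2.
Charge balance with fluoride (-1) requires 1 complex ion per 2 fluoride.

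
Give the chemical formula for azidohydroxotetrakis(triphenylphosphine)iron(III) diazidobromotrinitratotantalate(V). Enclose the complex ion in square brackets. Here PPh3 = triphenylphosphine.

Cation [Fe…]: ligand charges -2, Fe(III) ⇒ ion charge 1+.
Anion [Ta…]: ligand charges -6, Ta(V) ⇒ ion charge 1−.

[Fe(N3)(OH)(PPh3)4][TaBr(N3)2(NO3)3]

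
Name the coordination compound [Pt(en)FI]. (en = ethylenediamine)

There is no counter-ion, so the complex is neutral overall.
Ligand charges: 1×iodo (-1 each), 1×ethylenediamine (neutral), 1×fluoro (-1 each); total -2. So Pt + (-2) = 0, giving Pt = +2.
Ligands are named alphabetically: ethylenediamine before fluoro before iodo.

(ethylenediamine)fluoroiodoplatinum(II)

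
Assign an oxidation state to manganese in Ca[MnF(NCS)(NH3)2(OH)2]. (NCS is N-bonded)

1 calcium outside the brackets (+2 each) → the complex ion is 2−.
Ligand charges: 2×OH = -2; 2×NH3 neutral; 1×NCS = -1; 1×F = -1; sum -4.
Mn + (-4) = 2− ⇒ Mn is +2.

+2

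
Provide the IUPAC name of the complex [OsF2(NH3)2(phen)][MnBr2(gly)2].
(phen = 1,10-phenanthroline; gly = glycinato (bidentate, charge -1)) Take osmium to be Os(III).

Both ions are complex: the cation is named first with the plain metal name, the anion second with the -ate form; each ion's ligands are alphabetised independently.
Os is given as +3; the cation's ligand charges sum to -2, so the complex cation is 1+.
A 1:1 salt means the anion carries the equal and opposite charge, 1−.
Anion: ligand charges sum to -4; for the ion to be 1−, Mn = +3.

diamminedifluoro(1,10-phenanthroline)osmium(III) dibromobis(glycinato)manganate(III)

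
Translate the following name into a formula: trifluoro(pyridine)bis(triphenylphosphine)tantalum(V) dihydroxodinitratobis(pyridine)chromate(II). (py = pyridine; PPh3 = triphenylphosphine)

[TaF3(PPh3)2(py)][Cr(NO3)2(OH)2(py)2]

Cation [Ta…]: ligand charges -3, Ta(V) ⇒ ion charge 2+.
Anion [Cr…]: ligand charges -4, Cr(II) ⇒ ion charge 2−.
One 2+ cation balances one 2− anion.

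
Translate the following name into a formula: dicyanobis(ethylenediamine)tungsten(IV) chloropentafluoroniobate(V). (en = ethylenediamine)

[W(CN)2(en)2][NbClF5]2

Cation [W…]: ligand charges -2, W(IV) ⇒ ion charge 2+.
Anion [Nb…]: ligand charges -6, Nb(V) ⇒ ion charge 1−.
One 2+ cation requires 2 of the 1− anion.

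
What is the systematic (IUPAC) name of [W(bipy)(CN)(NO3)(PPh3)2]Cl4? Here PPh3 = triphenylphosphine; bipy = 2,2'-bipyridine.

(2,2'-bipyridine)cyanonitratobis(triphenylphosphine)tungsten(VI) chloride

The 4 chloride counter-ions carry a total charge of -4, so each complex ion is 4+.
Ligand charges: 2×triphenylphosphine (neutral), 1×2,2'-bipyridine (neutral), 1×nitrato (-1 each), 1×cyano (-1 each); total -2. So W + (-2) = 4+, giving W = +6.
Ligands are named alphabetically: bipyridine before cyano before nitrato before triphenylphosphine.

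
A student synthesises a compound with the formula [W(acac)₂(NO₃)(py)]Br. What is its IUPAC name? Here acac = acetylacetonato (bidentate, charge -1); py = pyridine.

The 1 bromide counter-ion carries a total charge of -1, so each complex ion is 1+.
Ligand charges: 2×acetylacetonato (-1 each), 1×nitrato (-1 each), 1×pyridine (neutral); total -3. So W + (-3) = 1+, giving W = +4.
Ligands are named alphabetically: acetylacetonato before nitrato before pyridine.

bis(acetylacetonato)nitrato(pyridine)tungsten(IV) bromide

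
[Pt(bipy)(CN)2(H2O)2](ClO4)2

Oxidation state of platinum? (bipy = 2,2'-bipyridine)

+4

2 perchlorate outside the brackets (-1 each) → the complex ion is 2+.
Ligand charges: 1×bipy neutral; 2×H2O neutral; 2×CN = -2; sum -2.
Pt + (-2) = 2+ ⇒ Pt is +4.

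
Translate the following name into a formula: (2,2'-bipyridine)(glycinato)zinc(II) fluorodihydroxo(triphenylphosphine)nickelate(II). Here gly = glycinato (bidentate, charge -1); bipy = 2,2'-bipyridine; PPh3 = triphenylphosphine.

[Zn(bipy)(gly)][NiF(OH)2(PPh3)]

Cation [Zn…]: ligand charges -1, Zn(II) ⇒ ion charge 1+.
Anion [Ni…]: ligand charges -3, Ni(II) ⇒ ion charge 1−.
One 1+ cation balances one 1− anion.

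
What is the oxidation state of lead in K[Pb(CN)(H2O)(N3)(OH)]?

+2

1 potassium outside the brackets (+1 each) → the complex ion is 1−.
Ligand charges: 1×OH = -1; 1×CN = -1; 1×H2O neutral; 1×N3 = -1; sum -3.
Pb + (-3) = 1− ⇒ Pb is +2.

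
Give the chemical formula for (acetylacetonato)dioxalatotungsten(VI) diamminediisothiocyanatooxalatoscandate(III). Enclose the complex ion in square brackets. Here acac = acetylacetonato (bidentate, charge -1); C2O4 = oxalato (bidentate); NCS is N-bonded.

[W(acac)(C2O4)2][Sc(C2O4)(NCS)2(NH3)2]

Cation [W…]: ligand charges -5, W(VI) ⇒ ion charge 1+.
Anion [Sc…]: ligand charges -4, Sc(III) ⇒ ion charge 1−.
One 1+ cation balances one 1− anion.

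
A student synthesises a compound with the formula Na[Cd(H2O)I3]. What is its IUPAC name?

sodium aquatriiodocadmate(II)

The 1 sodium counter-ion carries a total charge of +1, so each complex ion is 1−.
Ligand charges: 3×iodo (-1 each), 1×aqua (neutral); total -3. So Cd + (-3) = 1−, giving Cd = +2.
Ligands are named alphabetically: aqua before iodo.
The complex ion is anionic, so cadmium takes the -ate form cadmate(II).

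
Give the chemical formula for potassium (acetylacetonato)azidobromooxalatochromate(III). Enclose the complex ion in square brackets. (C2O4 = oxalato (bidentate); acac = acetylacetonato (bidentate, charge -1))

Ligands: 1 bromo (Br, -1), 1 oxalato (C2O4, -2), 1 acetylacetonato (acac, -1), 1 azido (N3, -1). Ligand charge sum = -5.
With Cr in oxidation state +3, the complex ion is [Cr...]^2−.
Charge balance with potassium (+1) requires 1 complex ion per 2 potassium.

K2[Cr(acac)Br(C2O4)(N3)]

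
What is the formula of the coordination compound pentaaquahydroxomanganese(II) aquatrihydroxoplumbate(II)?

[Mn(H2O)5(OH)][Pb(H2O)(OH)3]

Cation [Mn…]: ligand charges -1, Mn(II) ⇒ ion charge 1+.
Anion [Pb…]: ligand charges -3, Pb(II) ⇒ ion charge 1−.
One 1+ cation balances one 1− anion.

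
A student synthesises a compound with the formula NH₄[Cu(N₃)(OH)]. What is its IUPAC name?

The 1 ammonium counter-ion carries a total charge of +1, so each complex ion is 1−.
Ligand charges: 1×azido (-1 each), 1×hydroxo (-1 each); total -2. So Cu + (-2) = 1−, giving Cu = +1.
The complex ion is anionic, so copper takes the -ate form cuprate(I).

ammonium azidohydroxocuprate(I)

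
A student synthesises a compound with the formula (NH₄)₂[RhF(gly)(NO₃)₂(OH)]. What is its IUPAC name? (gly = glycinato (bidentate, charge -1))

ammonium fluoro(glycinato)hydroxodinitratorhodate(III)

The 2 ammonium counter-ions carry a total charge of +2, so each complex ion is 2−.
Ligand charges: 2×nitrato (-1 each), 1×fluoro (-1 each), 1×hydroxo (-1 each), 1×glycinato (-1 each); total -5. So Rh + (-5) = 2−, giving Rh = +3.
Ligands are named alphabetically: fluoro before glycinato before hydroxo before nitrato.
The complex ion is anionic, so rhodium takes the -ate form rhodate(III).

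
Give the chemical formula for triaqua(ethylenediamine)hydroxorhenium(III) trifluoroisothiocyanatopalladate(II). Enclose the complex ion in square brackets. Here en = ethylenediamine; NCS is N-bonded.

Cation [Re…]: ligand charges -1, Re(III) ⇒ ion charge 2+.
Anion [Pd…]: ligand charges -4, Pd(II) ⇒ ion charge 2−.

[Re(en)(H2O)3(OH)][PdF3(NCS)]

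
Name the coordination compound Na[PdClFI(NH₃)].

sodium amminechlorofluoroiodopalladate(II)

The 1 sodium counter-ion carries a total charge of +1, so each complex ion is 1−.
Ligand charges: 1×chloro (-1 each), 1×ammine (neutral), 1×fluoro (-1 each), 1×iodo (-1 each); total -3. So Pd + (-3) = 1−, giving Pd = +2.
Ligands are named alphabetically: ammine before chloro before fluoro before iodo.
The complex ion is anionic, so palladium takes the -ate form palladate(II).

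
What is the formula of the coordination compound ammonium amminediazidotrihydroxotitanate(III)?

Ligands: 3 hydroxo (OH, -1), 1 ammine (NH3, neutral), 2 azido (N3, -1). Ligand charge sum = -5.
With Ti in oxidation state +3, the complex ion is [Ti...]^2−.
Charge balance with ammonium (+1) requires 1 complex ion per 2 ammonium.

(NH4)2[Ti(N3)2(NH3)(OH)3]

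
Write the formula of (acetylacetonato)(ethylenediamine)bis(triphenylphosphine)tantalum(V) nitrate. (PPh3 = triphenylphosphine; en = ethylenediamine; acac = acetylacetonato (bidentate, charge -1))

Ligands: 2 triphenylphosphine (PPh3, neutral), 1 ethylenediamine (en, neutral), 1 acetylacetonato (acac, -1). Ligand charge sum = -1.
With Ta in oxidation state +5, the complex ion is [Ta...]^4+.
Charge balance with nitrate (-1) requires 1 complex ion per 4 nitrate.

[Ta(acac)(en)(PPh3)2](NO3)4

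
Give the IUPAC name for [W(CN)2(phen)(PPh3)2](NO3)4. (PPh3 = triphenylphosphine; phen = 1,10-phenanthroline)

The 4 nitrate counter-ions carry a total charge of -4, so each complex ion is 4+.
Ligand charges: 2×triphenylphosphine (neutral), 1×1,10-phenanthroline (neutral), 2×cyano (-1 each); total -2. So W + (-2) = 4+, giving W = +6.
Ligands are named alphabetically: cyano before phenanthroline before triphenylphosphine.

dicyano(1,10-phenanthroline)bis(triphenylphosphine)tungsten(VI) nitrate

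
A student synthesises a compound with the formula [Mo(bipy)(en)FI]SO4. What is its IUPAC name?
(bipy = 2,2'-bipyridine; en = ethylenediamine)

(2,2'-bipyridine)(ethylenediamine)fluoroiodomolybdenum(IV) sulfate

The 1 sulfate counter-ion carries a total charge of -2, so each complex ion is 2+.
Ligand charges: 1×iodo (-1 each), 1×fluoro (-1 each), 1×2,2'-bipyridine (neutral), 1×ethylenediamine (neutral); total -2. So Mo + (-2) = 2+, giving Mo = +4.
Ligands are named alphabetically: bipyridine before ethylenediamine before fluoro before iodo.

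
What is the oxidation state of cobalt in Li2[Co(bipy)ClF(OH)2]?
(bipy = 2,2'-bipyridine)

2 lithium outside the brackets (+1 each) → the complex ion is 2−.
Ligand charges: 1×bipy neutral; 1×Cl = -1; 1×F = -1; 2×OH = -2; sum -4.
Co + (-4) = 2− ⇒ Co is +2.

+2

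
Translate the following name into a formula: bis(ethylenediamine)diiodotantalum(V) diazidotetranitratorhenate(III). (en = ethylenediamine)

[Ta(en)2I2][Re(N3)2(NO3)4]

Cation [Ta…]: ligand charges -2, Ta(V) ⇒ ion charge 3+.
Anion [Re…]: ligand charges -6, Re(III) ⇒ ion charge 3−.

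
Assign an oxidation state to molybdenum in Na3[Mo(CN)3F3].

+3

3 sodium outside the brackets (+1 each) → the complex ion is 3−.
Ligand charges: 3×CN = -3; 3×F = -3; sum -6.
Mo + (-6) = 3− ⇒ Mo is +3.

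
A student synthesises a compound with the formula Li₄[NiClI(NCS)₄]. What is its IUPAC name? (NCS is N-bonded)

lithium chloroiodotetraisothiocyanatonickelate(II)

The 4 lithium counter-ions carry a total charge of +4, so each complex ion is 4−.
Ligand charges: 1×chloro (-1 each), 4×isothiocyanato (-1 each), 1×iodo (-1 each); total -6. So Ni + (-6) = 4−, giving Ni = +2.
The complex ion is anionic, so nickel takes the -ate form nickelate(II).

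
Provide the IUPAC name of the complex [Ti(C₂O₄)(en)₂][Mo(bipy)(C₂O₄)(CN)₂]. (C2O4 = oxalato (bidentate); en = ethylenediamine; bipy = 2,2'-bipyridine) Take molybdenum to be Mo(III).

Both ions are complex: the cation is named first with the plain metal name, the anion second with the -ate form; each ion's ligands are alphabetised independently.
Mo is given as +3; the anion's ligand charges sum to -4, so the complex anion is 1−.
A 1:1 salt means the cation carries the equal and opposite charge, 1+.
Cation: ligand charges sum to -2; for the ion to be 1+, Ti = +3.

bis(ethylenediamine)oxalatotitanium(III) (2,2'-bipyridine)dicyanooxalatomolybdate(III)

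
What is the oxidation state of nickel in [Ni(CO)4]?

No counter-ion: the bracketed complex is neutral.
Ligand charges: 4×CO neutral; sum 0.
Ni + (0) = 0 ⇒ Ni is 0.

0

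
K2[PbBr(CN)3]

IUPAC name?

potassium bromotricyanoplumbate(II)

The 2 potassium counter-ions carry a total charge of +2, so each complex ion is 2−.
Ligand charges: 1×bromo (-1 each), 3×cyano (-1 each); total -4. So Pb + (-4) = 2−, giving Pb = +2.
Ligands are named alphabetically: bromo before cyano.
The complex ion is anionic, so lead takes the -ate form plumbate(II).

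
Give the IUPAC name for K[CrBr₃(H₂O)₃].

potassium triaquatribromochromate(II)

The 1 potassium counter-ion carries a total charge of +1, so each complex ion is 1−.
Ligand charges: 3×bromo (-1 each), 3×aqua (neutral); total -3. So Cr + (-3) = 1−, giving Cr = +2.
Ligands are named alphabetically: aqua before bromo.
The complex ion is anionic, so chromium takes the -ate form chromate(II).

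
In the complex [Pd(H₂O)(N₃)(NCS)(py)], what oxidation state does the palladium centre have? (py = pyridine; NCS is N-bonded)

No counter-ion: the bracketed complex is neutral.
Ligand charges: 1×N3 = -1; 1×H2O neutral; 1×py neutral; 1×NCS = -1; sum -2.
Pd + (-2) = 0 ⇒ Pd is +2.

+2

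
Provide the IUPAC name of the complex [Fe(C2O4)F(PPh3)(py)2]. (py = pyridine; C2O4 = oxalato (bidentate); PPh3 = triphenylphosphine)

fluorooxalatobis(pyridine)(triphenylphosphine)iron(III)

There is no counter-ion, so the complex is neutral overall.
Ligand charges: 2×pyridine (neutral), 1×fluoro (-1 each), 1×oxalato (-2 each), 1×triphenylphosphine (neutral); total -3. So Fe + (-3) = 0, giving Fe = +3.
Ligands are named alphabetically: fluoro before oxalato before pyridine before triphenylphosphine.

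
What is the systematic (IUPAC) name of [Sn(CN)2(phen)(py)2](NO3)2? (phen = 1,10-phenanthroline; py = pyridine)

The 2 nitrate counter-ions carry a total charge of -2, so each complex ion is 2+.
Ligand charges: 1×1,10-phenanthroline (neutral), 2×cyano (-1 each), 2×pyridine (neutral); total -2. So Sn + (-2) = 2+, giving Sn = +4.
Ligands are named alphabetically: cyano before phenanthroline before pyridine.

dicyano(1,10-phenanthroline)bis(pyridine)tin(IV) nitrate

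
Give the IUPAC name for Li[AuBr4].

The 1 lithium counter-ion carries a total charge of +1, so each complex ion is 1−.
Ligand charges: 4×bromo (-1 each); total -4. So Au + (-4) = 1−, giving Au = +3.
The complex ion is anionic, so gold takes the -ate form aurate(III).

lithium tetrabromoaurate(III)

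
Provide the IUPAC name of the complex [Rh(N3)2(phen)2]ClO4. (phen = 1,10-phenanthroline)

The 1 perchlorate counter-ion carries a total charge of -1, so each complex ion is 1+.
Ligand charges: 2×azido (-1 each), 2×1,10-phenanthroline (neutral); total -2. So Rh + (-2) = 1+, giving Rh = +3.
Ligands are named alphabetically: azido before phenanthroline.

diazidobis(1,10-phenanthroline)rhodium(III) perchlorate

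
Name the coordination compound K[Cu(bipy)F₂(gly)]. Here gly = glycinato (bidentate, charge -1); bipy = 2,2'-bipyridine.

The 1 potassium counter-ion carries a total charge of +1, so each complex ion is 1−.
Ligand charges: 2×fluoro (-1 each), 1×glycinato (-1 each), 1×2,2'-bipyridine (neutral); total -3. So Cu + (-3) = 1−, giving Cu = +2.
Ligands are named alphabetically: bipyridine before fluoro before glycinato.
The complex ion is anionic, so copper takes the -ate form cuprate(II).

potassium (2,2'-bipyridine)difluoro(glycinato)cuprate(II)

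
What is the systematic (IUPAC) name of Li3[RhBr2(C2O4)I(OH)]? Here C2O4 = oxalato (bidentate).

The 3 lithium counter-ions carry a total charge of +3, so each complex ion is 3−.
Ligand charges: 1×hydroxo (-1 each), 1×oxalato (-2 each), 1×iodo (-1 each), 2×bromo (-1 each); total -6. So Rh + (-6) = 3−, giving Rh = +3.
Ligands are named alphabetically: bromo before hydroxo before iodo before oxalato.
The complex ion is anionic, so rhodium takes the -ate form rhodate(III).

lithium dibromohydroxoiodooxalatorhodate(III)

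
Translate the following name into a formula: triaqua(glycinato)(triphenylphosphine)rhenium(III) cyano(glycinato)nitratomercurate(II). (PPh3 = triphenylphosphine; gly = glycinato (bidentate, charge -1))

Cation [Re…]: ligand charges -1, Re(III) ⇒ ion charge 2+.
Anion [Hg…]: ligand charges -3, Hg(II) ⇒ ion charge 1−.

[Re(gly)(H2O)3(PPh3)][Hg(CN)(gly)(NO3)]2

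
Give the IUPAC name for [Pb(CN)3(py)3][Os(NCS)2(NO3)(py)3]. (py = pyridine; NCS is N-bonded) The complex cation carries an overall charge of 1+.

tricyanotris(pyridine)lead(IV) diisothiocyanatonitratotris(pyridine)osmate(II)

Both ions are complex: the cation is named first with the plain metal name, the anion second with the -ate form; each ion's ligands are alphabetised independently.
The complex cation is given as 1+; its ligand charges sum to -3, so Pb = +4.
A 1:1 salt means the anion carries the equal and opposite charge, 1−.
Anion: ligand charges sum to -3; for the ion to be 1−, Os = +2.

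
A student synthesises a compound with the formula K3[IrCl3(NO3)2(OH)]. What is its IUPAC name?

potassium trichlorohydroxodinitratoiridate(III)

The 3 potassium counter-ions carry a total charge of +3, so each complex ion is 3−.
Ligand charges: 2×nitrato (-1 each), 3×chloro (-1 each), 1×hydroxo (-1 each); total -6. So Ir + (-6) = 3−, giving Ir = +3.
Ligands are named alphabetically: chloro before hydroxo before nitrato.
The complex ion is anionic, so iridium takes the -ate form iridate(III).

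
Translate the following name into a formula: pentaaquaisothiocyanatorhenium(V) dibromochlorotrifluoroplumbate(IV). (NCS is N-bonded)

Cation [Re…]: ligand charges -1, Re(V) ⇒ ion charge 4+.
Anion [Pb…]: ligand charges -6, Pb(IV) ⇒ ion charge 2−.
One 4+ cation requires 2 of the 2− anion.

[Re(H2O)5(NCS)][PbBr2ClF3]2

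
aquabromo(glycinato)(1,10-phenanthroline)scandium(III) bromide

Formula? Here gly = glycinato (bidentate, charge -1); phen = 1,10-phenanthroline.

Ligands: 1 bromo (Br, -1), 1 aqua (H2O, neutral), 1 glycinato (gly, -1), 1 1,10-phenanthroline (phen, neutral). Ligand charge sum = -2.
With Sc in oxidation state +3, the complex ion is [Sc...]^1+.
Charge balance with bromide (-1) requires 1 complex ion per 1 bromide.

[ScBr(gly)(H2O)(phen)]Br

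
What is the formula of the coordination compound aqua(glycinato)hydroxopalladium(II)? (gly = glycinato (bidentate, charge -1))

Ligands: 1 glycinato (gly, -1), 1 aqua (H2O, neutral), 1 hydroxo (OH, -1). Ligand charge sum = -2.
With Pd in oxidation state +2, the complex ion is [Pd...].

[Pd(gly)(H2O)(OH)]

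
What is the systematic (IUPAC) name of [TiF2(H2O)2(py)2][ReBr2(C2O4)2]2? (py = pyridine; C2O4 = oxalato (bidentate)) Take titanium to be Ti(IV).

Ti is given as +4; the cation's ligand charges sum to -2, so the complex cation is 2+.
With 2 anions per cation, each anion must be 2/2 = 1−.
Anion: ligand charges sum to -6; for the ion to be 1−, Re = +5.

diaquadifluorobis(pyridine)titanium(IV) dibromodioxalatorhenate(V)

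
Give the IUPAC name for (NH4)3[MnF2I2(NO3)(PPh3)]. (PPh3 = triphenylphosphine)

The 3 ammonium counter-ions carry a total charge of +3, so each complex ion is 3−.
Ligand charges: 1×nitrato (-1 each), 2×fluoro (-1 each), 1×triphenylphosphine (neutral), 2×iodo (-1 each); total -5. So Mn + (-5) = 3−, giving Mn = +2.
Ligands are named alphabetically: fluoro before iodo before nitrato before triphenylphosphine.
The complex ion is anionic, so manganese takes the -ate form manganate(II).

ammonium difluorodiiodonitrato(triphenylphosphine)manganate(II)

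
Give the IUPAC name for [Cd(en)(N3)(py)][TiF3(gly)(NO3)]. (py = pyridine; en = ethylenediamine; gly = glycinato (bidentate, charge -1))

Both ions are complex: the cation is named first with the plain metal name, the anion second with the -ate form; each ion's ligands are alphabetised independently.
Cadmium is always +2 in its complexes; the cation's ligand charges sum to -1, so the complex cation is 1+.
A 1:1 salt means the anion carries the equal and opposite charge, 1−.
Anion: ligand charges sum to -5; for the ion to be 1−, Ti = +4.

azido(ethylenediamine)(pyridine)cadmium(II) trifluoro(glycinato)nitratotitanate(IV)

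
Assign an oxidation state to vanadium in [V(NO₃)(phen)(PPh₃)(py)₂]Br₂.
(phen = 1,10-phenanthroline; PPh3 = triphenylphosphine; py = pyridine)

+3

2 bromide outside the brackets (-1 each) → the complex ion is 2+.
Ligand charges: 1×phen neutral; 1×PPh3 neutral; 2×py neutral; 1×NO3 = -1; sum -1.
V + (-1) = 2+ ⇒ V is +3.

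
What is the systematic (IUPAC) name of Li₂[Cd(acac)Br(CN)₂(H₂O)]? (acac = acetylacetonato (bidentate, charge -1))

lithium (acetylacetonato)aquabromodicyanocadmate(II)

The 2 lithium counter-ions carry a total charge of +2, so each complex ion is 2−.
Ligand charges: 1×aqua (neutral), 1×acetylacetonato (-1 each), 2×cyano (-1 each), 1×bromo (-1 each); total -4. So Cd + (-4) = 2−, giving Cd = +2.
The complex ion is anionic, so cadmium takes the -ate form cadmate(II).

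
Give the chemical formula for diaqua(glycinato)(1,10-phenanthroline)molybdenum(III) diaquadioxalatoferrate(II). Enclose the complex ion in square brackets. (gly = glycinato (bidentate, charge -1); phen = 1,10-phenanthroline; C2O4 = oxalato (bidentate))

[Mo(gly)(H2O)2(phen)][Fe(C2O4)2(H2O)2]

Cation [Mo…]: ligand charges -1, Mo(III) ⇒ ion charge 2+.
Anion [Fe…]: ligand charges -4, Fe(II) ⇒ ion charge 2−.
One 2+ cation balances one 2− anion.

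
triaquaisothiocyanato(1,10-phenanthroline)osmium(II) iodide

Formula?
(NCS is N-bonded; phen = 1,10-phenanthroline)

[Os(H2O)3(NCS)(phen)]I

Ligands: 1 isothiocyanato (NCS, -1), 3 aqua (H2O, neutral), 1 1,10-phenanthroline (phen, neutral). Ligand charge sum = -1.
With Os in oxidation state +2, the complex ion is [Os...]^1+.
Charge balance with iodide (-1) requires 1 complex ion per 1 iodide.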